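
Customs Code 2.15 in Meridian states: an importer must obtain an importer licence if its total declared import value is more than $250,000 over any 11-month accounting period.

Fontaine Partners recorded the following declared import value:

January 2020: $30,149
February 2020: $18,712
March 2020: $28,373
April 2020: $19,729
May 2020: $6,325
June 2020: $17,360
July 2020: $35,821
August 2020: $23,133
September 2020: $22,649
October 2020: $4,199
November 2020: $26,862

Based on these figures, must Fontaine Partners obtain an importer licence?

No

Total declared import value: $30,149 + $18,712 + $28,373 + $19,729 + $6,325 + $17,360 + $35,821 + $23,133 + $22,649 + $4,199 + $26,862 = $233,312.
$233,312 ≤ $250,000, so the threshold is not exceeded.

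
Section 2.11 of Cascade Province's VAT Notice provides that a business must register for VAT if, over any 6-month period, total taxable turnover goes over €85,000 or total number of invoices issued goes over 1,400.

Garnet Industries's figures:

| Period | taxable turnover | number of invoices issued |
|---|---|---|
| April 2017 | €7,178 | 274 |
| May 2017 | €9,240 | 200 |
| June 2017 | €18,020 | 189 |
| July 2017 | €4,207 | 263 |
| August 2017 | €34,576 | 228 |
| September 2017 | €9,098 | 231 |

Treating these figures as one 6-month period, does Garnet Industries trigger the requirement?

Total taxable turnover: €7,178 + €9,240 + €18,020 + €4,207 + €34,576 + €9,098 = €82,319 (≤ €85,000).
Total number of invoices issued: 274 + 200 + 189 + 263 + 228 + 231 = 1,385 (≤ 1,400).
The test is 'or': neither threshold is exceeded.

No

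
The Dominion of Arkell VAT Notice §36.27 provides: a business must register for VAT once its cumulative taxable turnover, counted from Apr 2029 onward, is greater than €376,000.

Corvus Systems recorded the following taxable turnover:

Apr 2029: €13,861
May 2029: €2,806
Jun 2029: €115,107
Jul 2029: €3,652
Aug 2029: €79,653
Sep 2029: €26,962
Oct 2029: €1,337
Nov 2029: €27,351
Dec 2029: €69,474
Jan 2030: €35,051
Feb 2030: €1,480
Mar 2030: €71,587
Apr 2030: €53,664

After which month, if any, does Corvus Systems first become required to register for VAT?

Feb 2030

Through Apr 2029: €13,861
Through May 2029: €16,667
Through Jun 2029: €131,774
Through Jul 2029: €135,426
Through Aug 2029: €215,079
Through Sep 2029: €242,041
Through Oct 2029: €243,378
Through Nov 2029: €270,729
Through Dec 2029: €340,203
Through Jan 2030: €375,254
Through Feb 2030: €376,734 ← exceeds threshold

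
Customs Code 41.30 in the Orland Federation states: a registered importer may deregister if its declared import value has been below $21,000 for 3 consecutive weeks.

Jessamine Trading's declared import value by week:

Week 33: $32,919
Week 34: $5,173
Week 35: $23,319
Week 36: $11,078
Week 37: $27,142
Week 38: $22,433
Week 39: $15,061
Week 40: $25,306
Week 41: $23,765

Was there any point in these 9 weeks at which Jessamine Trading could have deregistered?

No

Weeks below $21,000: Week 34, Week 36, Week 39.
Longest run of consecutive weeks below the threshold: 1.
1 < 3, so Jessamine Trading never became eligible.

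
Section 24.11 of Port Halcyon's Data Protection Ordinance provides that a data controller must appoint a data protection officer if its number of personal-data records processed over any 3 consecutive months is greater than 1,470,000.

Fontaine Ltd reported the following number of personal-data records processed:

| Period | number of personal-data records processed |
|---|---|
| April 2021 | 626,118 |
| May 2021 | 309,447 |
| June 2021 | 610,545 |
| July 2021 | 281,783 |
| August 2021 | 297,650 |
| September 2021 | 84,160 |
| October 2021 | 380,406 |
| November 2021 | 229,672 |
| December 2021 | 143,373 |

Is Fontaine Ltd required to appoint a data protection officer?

April 2021–June 2021: 626,118 + 309,447 + 610,545 = 1,546,110 (over)
May 2021–July 2021: 309,447 + 610,545 + 281,783 = 1,201,775 (under)
June 2021–August 2021: 610,545 + 281,783 + 297,650 = 1,189,978 (under)
July 2021–September 2021: 281,783 + 297,650 + 84,160 = 663,593 (under)
August 2021–October 2021: 297,650 + 84,160 + 380,406 = 762,216 (under)
September 2021–November 2021: 84,160 + 380,406 + 229,672 = 694,238 (under)
October 2021–December 2021: 380,406 + 229,672 + 143,373 = 753,451 (under)
At least one window exceeds 1,470,000.

Yes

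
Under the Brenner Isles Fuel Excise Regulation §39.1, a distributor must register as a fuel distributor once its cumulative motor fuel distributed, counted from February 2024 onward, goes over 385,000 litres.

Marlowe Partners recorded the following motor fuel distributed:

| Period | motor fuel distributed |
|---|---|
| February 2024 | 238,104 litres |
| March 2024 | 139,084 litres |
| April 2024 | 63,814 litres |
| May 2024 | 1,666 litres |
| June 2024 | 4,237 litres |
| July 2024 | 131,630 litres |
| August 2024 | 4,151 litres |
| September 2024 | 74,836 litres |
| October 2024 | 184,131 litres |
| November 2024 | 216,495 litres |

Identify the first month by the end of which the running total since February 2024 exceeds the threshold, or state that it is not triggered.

April 2024

Through February 2024: 238,104 litres
Through March 2024: 377,188 litres
Through April 2024: 441,002 litres ← exceeds threshold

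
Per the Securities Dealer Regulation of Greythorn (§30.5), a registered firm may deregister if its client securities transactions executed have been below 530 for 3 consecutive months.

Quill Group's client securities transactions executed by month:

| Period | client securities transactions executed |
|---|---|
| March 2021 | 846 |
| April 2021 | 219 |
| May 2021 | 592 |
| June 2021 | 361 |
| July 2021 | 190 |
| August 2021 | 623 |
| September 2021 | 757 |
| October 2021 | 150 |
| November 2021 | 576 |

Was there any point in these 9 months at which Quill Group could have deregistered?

No

Months below 530: April 2021, June 2021, July 2021, October 2021.
Longest run of consecutive months below the threshold: 2.
2 < 3, so Quill Group never became eligible.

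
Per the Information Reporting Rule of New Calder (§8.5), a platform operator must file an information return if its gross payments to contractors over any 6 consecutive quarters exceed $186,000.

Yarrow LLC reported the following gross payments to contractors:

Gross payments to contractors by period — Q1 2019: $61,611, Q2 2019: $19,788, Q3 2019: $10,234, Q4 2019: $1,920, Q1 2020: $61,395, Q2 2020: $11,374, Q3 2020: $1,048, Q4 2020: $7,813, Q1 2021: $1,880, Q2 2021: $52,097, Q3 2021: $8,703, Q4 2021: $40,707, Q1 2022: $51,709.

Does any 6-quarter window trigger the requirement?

No

Q1 2019–Q2 2020: $61,611 + $19,788 + $10,234 + $1,920 + $61,395 + $11,374 = $166,322 (under)
Q2 2019–Q3 2020: $19,788 + $10,234 + $1,920 + $61,395 + $11,374 + $1,048 = $105,759 (under)
Q3 2019–Q4 2020: $10,234 + $1,920 + $61,395 + $11,374 + $1,048 + $7,813 = $93,784 (under)
Q4 2019–Q1 2021: $1,920 + $61,395 + $11,374 + $1,048 + $7,813 + $1,880 = $85,430 (under)
Q1 2020–Q2 2021: $61,395 + $11,374 + $1,048 + $7,813 + $1,880 + $52,097 = $135,607 (under)
Q2 2020–Q3 2021: $11,374 + $1,048 + $7,813 + $1,880 + $52,097 + $8,703 = $82,915 (under)
Q3 2020–Q4 2021: $1,048 + $7,813 + $1,880 + $52,097 + $8,703 + $40,707 = $112,248 (under)
Q4 2020–Q1 2022: $7,813 + $1,880 + $52,097 + $8,703 + $40,707 + $51,709 = $162,909 (under)
No window exceeds $186,000.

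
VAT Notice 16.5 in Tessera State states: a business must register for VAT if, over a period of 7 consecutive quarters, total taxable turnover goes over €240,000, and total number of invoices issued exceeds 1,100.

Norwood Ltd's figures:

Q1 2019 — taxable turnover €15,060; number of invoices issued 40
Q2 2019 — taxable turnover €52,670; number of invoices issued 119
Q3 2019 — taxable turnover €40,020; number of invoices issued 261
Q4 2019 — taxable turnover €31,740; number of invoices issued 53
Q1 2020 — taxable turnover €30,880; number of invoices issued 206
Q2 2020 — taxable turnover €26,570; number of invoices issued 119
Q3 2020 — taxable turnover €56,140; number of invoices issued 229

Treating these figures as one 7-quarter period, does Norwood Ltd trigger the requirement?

No

Total taxable turnover: €15,060 + €52,670 + €40,020 + €31,740 + €30,880 + €26,570 + €56,140 = €253,080 (> €240,000).
Total number of invoices issued: 40 + 119 + 261 + 53 + 206 + 119 + 229 = 1,027 (≤ 1,100).
The test is 'and': the rule requires both, and at least one is not exceeded.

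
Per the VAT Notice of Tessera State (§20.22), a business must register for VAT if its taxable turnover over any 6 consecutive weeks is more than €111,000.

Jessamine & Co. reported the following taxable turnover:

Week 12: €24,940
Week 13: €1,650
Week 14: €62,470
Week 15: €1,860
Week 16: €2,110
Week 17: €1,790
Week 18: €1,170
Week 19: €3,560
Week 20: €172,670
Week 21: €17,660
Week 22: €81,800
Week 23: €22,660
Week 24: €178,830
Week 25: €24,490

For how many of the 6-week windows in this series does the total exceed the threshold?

Week 12–Week 17: €24,940 + €1,650 + €62,470 + €1,860 + €2,110 + €1,790 = €94,820 (under)
Week 13–Week 18: €1,650 + €62,470 + €1,860 + €2,110 + €1,790 + €1,170 = €71,050 (under)
Week 14–Week 19: €62,470 + €1,860 + €2,110 + €1,790 + €1,170 + €3,560 = €72,960 (under)
Week 15–Week 20: €1,860 + €2,110 + €1,790 + €1,170 + €3,560 + €172,670 = €183,160 (over)
Week 16–Week 21: €2,110 + €1,790 + €1,170 + €3,560 + €172,670 + €17,660 = €198,960 (over)
Week 17–Week 22: €1,790 + €1,170 + €3,560 + €172,670 + €17,660 + €81,800 = €278,650 (over)
Week 18–Week 23: €1,170 + €3,560 + €172,670 + €17,660 + €81,800 + €22,660 = €299,520 (over)
Week 19–Week 24: €3,560 + €172,670 + €17,660 + €81,800 + €22,660 + €178,830 = €477,180 (over)
Week 20–Week 25: €172,670 + €17,660 + €81,800 + €22,660 + €178,830 + €24,490 = €498,110 (over)
6 windows exceed the threshold.

6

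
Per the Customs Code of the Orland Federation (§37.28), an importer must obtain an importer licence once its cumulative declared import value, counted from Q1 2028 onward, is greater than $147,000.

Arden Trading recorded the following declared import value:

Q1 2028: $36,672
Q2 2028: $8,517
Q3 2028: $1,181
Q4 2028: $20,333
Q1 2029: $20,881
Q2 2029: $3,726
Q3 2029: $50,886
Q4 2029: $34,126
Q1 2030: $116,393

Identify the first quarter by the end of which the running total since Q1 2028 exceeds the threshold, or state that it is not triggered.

Q4 2029

Through Q1 2028: $36,672
Through Q2 2028: $45,189
Through Q3 2028: $46,370
Through Q4 2028: $66,703
Through Q1 2029: $87,584
Through Q2 2029: $91,310
Through Q3 2029: $142,196
Through Q4 2029: $176,322 ← exceeds threshold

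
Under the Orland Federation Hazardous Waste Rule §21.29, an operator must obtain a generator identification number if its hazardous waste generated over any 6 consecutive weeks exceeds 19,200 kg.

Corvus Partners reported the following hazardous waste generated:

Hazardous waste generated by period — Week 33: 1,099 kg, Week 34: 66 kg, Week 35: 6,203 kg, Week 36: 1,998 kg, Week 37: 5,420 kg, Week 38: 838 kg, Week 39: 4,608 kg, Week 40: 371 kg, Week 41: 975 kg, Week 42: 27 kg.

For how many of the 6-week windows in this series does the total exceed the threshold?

1

Week 33–Week 38: 1,099 kg + 66 kg + 6,203 kg + 1,998 kg + 5,420 kg + 838 kg = 15,624 kg (under)
Week 34–Week 39: 66 kg + 6,203 kg + 1,998 kg + 5,420 kg + 838 kg + 4,608 kg = 19,133 kg (under)
Week 35–Week 40: 6,203 kg + 1,998 kg + 5,420 kg + 838 kg + 4,608 kg + 371 kg = 19,438 kg (over)
Week 36–Week 41: 1,998 kg + 5,420 kg + 838 kg + 4,608 kg + 371 kg + 975 kg = 14,210 kg (under)
Week 37–Week 42: 5,420 kg + 838 kg + 4,608 kg + 371 kg + 975 kg + 27 kg = 12,239 kg (under)
1 window exceeds the threshold.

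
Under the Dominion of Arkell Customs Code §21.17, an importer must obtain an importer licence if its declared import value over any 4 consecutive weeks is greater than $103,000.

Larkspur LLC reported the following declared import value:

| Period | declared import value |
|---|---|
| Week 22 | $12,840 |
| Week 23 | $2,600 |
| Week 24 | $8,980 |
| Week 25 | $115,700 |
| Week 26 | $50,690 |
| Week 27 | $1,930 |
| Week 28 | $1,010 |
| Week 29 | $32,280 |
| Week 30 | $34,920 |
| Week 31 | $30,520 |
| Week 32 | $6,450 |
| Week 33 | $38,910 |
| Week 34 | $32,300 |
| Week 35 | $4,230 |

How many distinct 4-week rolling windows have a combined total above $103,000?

Week 22–Week 25: $12,840 + $2,600 + $8,980 + $115,700 = $140,120 (over)
Week 23–Week 26: $2,600 + $8,980 + $115,700 + $50,690 = $177,970 (over)
Week 24–Week 27: $8,980 + $115,700 + $50,690 + $1,930 = $177,300 (over)
Week 25–Week 28: $115,700 + $50,690 + $1,930 + $1,010 = $169,330 (over)
Week 26–Week 29: $50,690 + $1,930 + $1,010 + $32,280 = $85,910 (under)
Week 27–Week 30: $1,930 + $1,010 + $32,280 + $34,920 = $70,140 (under)
Week 28–Week 31: $1,010 + $32,280 + $34,920 + $30,520 = $98,730 (under)
Week 29–Week 32: $32,280 + $34,920 + $30,520 + $6,450 = $104,170 (over)
Week 30–Week 33: $34,920 + $30,520 + $6,450 + $38,910 = $110,800 (over)
Week 31–Week 34: $30,520 + $6,450 + $38,910 + $32,300 = $108,180 (over)
Week 32–Week 35: $6,450 + $38,910 + $32,300 + $4,230 = $81,890 (under)
7 windows exceed the threshold.

7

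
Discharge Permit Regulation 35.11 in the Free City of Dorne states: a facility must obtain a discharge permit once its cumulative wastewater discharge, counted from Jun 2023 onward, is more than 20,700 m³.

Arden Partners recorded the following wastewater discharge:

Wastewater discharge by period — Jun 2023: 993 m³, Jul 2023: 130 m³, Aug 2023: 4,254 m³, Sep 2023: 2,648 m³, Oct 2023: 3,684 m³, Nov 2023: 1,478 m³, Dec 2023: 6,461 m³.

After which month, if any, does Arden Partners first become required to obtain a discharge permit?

Not triggered

Through Jun 2023: 993 m³
Through Jul 2023: 1,123 m³
Through Aug 2023: 5,377 m³
Through Sep 2023: 8,025 m³
Through Oct 2023: 11,709 m³
Through Nov 2023: 13,187 m³
Through Dec 2023: 19,648 m³
Final cumulative total 19,648 m³ ≤ 20,700 m³; the threshold is never exceeded.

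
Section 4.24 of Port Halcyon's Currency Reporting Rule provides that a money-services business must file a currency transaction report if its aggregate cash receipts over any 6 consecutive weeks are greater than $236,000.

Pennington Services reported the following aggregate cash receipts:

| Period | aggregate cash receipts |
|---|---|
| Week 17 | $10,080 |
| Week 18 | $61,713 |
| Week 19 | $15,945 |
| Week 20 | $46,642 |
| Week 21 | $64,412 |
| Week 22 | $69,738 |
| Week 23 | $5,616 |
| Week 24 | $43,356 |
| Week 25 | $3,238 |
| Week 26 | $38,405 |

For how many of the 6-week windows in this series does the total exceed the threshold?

Week 17–Week 22: $10,080 + $61,713 + $15,945 + $46,642 + $64,412 + $69,738 = $268,530 (over)
Week 18–Week 23: $61,713 + $15,945 + $46,642 + $64,412 + $69,738 + $5,616 = $264,066 (over)
Week 19–Week 24: $15,945 + $46,642 + $64,412 + $69,738 + $5,616 + $43,356 = $245,709 (over)
Week 20–Week 25: $46,642 + $64,412 + $69,738 + $5,616 + $43,356 + $3,238 = $233,002 (under)
Week 21–Week 26: $64,412 + $69,738 + $5,616 + $43,356 + $3,238 + $38,405 = $224,765 (under)
3 windows exceed the threshold.

3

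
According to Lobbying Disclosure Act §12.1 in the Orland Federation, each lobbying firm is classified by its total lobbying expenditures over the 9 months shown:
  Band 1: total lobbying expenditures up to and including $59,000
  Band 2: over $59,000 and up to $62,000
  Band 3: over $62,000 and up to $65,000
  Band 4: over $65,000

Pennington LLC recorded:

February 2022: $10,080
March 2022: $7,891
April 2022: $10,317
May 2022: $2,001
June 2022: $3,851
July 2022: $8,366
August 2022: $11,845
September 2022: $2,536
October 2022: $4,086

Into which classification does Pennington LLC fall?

Band 2

Total lobbying expenditures: $10,080 + $7,891 + $10,317 + $2,001 + $3,851 + $8,366 + $11,845 + $2,536 + $4,086 = $60,973.
$59,000 < $60,973 ≤ $62,000, so Band 2 applies.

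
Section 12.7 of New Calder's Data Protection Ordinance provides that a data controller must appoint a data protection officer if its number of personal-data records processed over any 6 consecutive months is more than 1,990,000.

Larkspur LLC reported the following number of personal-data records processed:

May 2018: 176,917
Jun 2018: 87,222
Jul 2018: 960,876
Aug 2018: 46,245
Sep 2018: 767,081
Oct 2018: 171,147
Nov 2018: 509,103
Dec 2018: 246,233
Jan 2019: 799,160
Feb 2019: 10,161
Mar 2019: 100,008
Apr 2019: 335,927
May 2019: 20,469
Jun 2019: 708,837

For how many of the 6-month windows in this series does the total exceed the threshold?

May 2018–Oct 2018: 176,917 + 87,222 + 960,876 + 46,245 + 767,081 + 171,147 = 2,209,488 (over)
Jun 2018–Nov 2018: 87,222 + 960,876 + 46,245 + 767,081 + 171,147 + 509,103 = 2,541,674 (over)
Jul 2018–Dec 2018: 960,876 + 46,245 + 767,081 + 171,147 + 509,103 + 246,233 = 2,700,685 (over)
Aug 2018–Jan 2019: 46,245 + 767,081 + 171,147 + 509,103 + 246,233 + 799,160 = 2,538,969 (over)
Sep 2018–Feb 2019: 767,081 + 171,147 + 509,103 + 246,233 + 799,160 + 10,161 = 2,502,885 (over)
Oct 2018–Mar 2019: 171,147 + 509,103 + 246,233 + 799,160 + 10,161 + 100,008 = 1,835,812 (under)
Nov 2018–Apr 2019: 509,103 + 246,233 + 799,160 + 10,161 + 100,008 + 335,927 = 2,000,592 (over)
Dec 2018–May 2019: 246,233 + 799,160 + 10,161 + 100,008 + 335,927 + 20,469 = 1,511,958 (under)
Jan 2019–Jun 2019: 799,160 + 10,161 + 100,008 + 335,927 + 20,469 + 708,837 = 1,974,562 (under)
6 windows exceed the threshold.

6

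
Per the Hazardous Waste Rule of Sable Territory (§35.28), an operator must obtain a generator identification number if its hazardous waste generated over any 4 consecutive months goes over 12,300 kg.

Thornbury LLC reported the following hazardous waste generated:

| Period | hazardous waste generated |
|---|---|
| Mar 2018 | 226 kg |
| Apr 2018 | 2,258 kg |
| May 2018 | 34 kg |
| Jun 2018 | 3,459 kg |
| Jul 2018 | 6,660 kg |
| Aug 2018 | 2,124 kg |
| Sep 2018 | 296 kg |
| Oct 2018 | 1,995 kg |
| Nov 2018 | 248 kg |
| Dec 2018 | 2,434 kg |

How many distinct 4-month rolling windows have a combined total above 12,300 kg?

2

Mar 2018–Jun 2018: 226 kg + 2,258 kg + 34 kg + 3,459 kg = 5,977 kg (under)
Apr 2018–Jul 2018: 2,258 kg + 34 kg + 3,459 kg + 6,660 kg = 12,411 kg (over)
May 2018–Aug 2018: 34 kg + 3,459 kg + 6,660 kg + 2,124 kg = 12,277 kg (under)
Jun 2018–Sep 2018: 3,459 kg + 6,660 kg + 2,124 kg + 296 kg = 12,539 kg (over)
Jul 2018–Oct 2018: 6,660 kg + 2,124 kg + 296 kg + 1,995 kg = 11,075 kg (under)
Aug 2018–Nov 2018: 2,124 kg + 296 kg + 1,995 kg + 248 kg = 4,663 kg (under)
Sep 2018–Dec 2018: 296 kg + 1,995 kg + 248 kg + 2,434 kg = 4,973 kg (under)
2 windows exceed the threshold.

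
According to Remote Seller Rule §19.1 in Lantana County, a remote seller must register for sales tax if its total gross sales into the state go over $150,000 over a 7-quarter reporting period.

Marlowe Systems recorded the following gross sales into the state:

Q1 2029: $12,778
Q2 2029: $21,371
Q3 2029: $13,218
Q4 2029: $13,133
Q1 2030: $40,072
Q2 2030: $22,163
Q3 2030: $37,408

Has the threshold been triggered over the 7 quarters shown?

Yes

Total gross sales into the state: $12,778 + $21,371 + $13,218 + $13,133 + $40,072 + $22,163 + $37,408 = $160,143.
$160,143 > $150,000, so the threshold is exceeded.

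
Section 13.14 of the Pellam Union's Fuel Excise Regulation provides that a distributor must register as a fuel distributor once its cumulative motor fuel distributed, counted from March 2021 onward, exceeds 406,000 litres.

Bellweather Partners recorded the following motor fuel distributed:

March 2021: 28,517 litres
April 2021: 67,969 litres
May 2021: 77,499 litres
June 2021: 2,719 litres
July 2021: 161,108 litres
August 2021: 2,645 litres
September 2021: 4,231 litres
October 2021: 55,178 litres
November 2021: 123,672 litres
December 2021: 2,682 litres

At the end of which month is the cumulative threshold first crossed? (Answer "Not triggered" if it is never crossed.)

November 2021

Through March 2021: 28,517 litres
Through April 2021: 96,486 litres
Through May 2021: 173,985 litres
Through June 2021: 176,704 litres
Through July 2021: 337,812 litres
Through August 2021: 340,457 litres
Through September 2021: 344,688 litres
Through October 2021: 399,866 litres
Through November 2021: 523,538 litres ← exceeds threshold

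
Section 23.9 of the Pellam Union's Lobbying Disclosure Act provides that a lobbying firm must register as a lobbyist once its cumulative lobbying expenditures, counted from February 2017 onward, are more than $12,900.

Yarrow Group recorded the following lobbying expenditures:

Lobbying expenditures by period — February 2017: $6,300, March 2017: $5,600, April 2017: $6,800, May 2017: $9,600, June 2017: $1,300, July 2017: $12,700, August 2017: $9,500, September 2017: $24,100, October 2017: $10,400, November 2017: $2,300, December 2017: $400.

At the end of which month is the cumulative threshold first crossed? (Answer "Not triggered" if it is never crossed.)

April 2017

Through February 2017: $6,300
Through March 2017: $11,900
Through April 2017: $18,700 ← exceeds threshold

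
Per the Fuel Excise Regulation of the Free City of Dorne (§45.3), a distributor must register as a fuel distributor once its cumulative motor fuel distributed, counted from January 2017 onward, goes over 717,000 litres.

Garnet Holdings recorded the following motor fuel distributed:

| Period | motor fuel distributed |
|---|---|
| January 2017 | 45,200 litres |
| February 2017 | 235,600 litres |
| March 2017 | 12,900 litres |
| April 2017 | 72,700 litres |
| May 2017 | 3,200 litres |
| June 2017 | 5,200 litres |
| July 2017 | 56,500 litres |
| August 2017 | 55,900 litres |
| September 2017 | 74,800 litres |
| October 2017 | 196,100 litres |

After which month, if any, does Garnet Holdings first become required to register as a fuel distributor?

October 2017

Through January 2017: 45,200 litres
Through February 2017: 280,800 litres
Through March 2017: 293,700 litres
Through April 2017: 366,400 litres
Through May 2017: 369,600 litres
Through June 2017: 374,800 litres
Through July 2017: 431,300 litres
Through August 2017: 487,200 litres
Through September 2017: 562,000 litres
Through October 2017: 758,100 litres ← exceeds threshold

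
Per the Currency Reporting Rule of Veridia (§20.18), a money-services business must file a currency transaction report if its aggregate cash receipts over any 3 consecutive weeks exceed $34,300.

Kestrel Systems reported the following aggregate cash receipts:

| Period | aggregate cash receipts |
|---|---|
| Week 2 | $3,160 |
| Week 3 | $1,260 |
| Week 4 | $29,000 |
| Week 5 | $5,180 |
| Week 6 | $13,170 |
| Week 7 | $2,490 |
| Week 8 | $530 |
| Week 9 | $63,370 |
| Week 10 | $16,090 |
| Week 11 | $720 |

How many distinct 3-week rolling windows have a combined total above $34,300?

Week 2–Week 4: $3,160 + $1,260 + $29,000 = $33,420 (under)
Week 3–Week 5: $1,260 + $29,000 + $5,180 = $35,440 (over)
Week 4–Week 6: $29,000 + $5,180 + $13,170 = $47,350 (over)
Week 5–Week 7: $5,180 + $13,170 + $2,490 = $20,840 (under)
Week 6–Week 8: $13,170 + $2,490 + $530 = $16,190 (under)
Week 7–Week 9: $2,490 + $530 + $63,370 = $66,390 (over)
Week 8–Week 10: $530 + $63,370 + $16,090 = $79,990 (over)
Week 9–Week 11: $63,370 + $16,090 + $720 = $80,180 (over)
5 windows exceed the threshold.

5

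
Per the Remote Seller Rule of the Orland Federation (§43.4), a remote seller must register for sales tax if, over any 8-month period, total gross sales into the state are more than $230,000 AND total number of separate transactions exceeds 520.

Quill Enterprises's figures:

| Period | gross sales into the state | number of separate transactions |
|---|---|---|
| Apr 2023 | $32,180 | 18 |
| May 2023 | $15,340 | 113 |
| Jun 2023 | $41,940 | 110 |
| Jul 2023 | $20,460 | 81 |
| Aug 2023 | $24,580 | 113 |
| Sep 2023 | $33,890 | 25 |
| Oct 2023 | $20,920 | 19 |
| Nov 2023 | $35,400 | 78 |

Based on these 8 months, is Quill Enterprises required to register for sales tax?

Total gross sales into the state: $32,180 + $15,340 + $41,940 + $20,460 + $24,580 + $33,890 + $20,920 + $35,400 = $224,710 (≤ $230,000).
Total number of separate transactions: 18 + 113 + 110 + 81 + 113 + 25 + 19 + 78 = 557 (> 520).
The test is 'and': the rule requires both, and at least one is not exceeded.

No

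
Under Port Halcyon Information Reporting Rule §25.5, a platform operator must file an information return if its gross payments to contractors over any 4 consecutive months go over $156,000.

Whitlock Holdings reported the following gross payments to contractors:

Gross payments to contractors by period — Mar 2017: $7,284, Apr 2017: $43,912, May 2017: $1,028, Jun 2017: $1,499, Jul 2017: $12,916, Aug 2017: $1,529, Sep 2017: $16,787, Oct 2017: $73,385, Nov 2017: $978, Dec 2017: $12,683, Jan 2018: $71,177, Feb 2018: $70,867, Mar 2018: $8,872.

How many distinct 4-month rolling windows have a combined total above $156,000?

Mar 2017–Jun 2017: $7,284 + $43,912 + $1,028 + $1,499 = $53,723 (under)
Apr 2017–Jul 2017: $43,912 + $1,028 + $1,499 + $12,916 = $59,355 (under)
May 2017–Aug 2017: $1,028 + $1,499 + $12,916 + $1,529 = $16,972 (under)
Jun 2017–Sep 2017: $1,499 + $12,916 + $1,529 + $16,787 = $32,731 (under)
Jul 2017–Oct 2017: $12,916 + $1,529 + $16,787 + $73,385 = $104,617 (under)
Aug 2017–Nov 2017: $1,529 + $16,787 + $73,385 + $978 = $92,679 (under)
Sep 2017–Dec 2017: $16,787 + $73,385 + $978 + $12,683 = $103,833 (under)
Oct 2017–Jan 2018: $73,385 + $978 + $12,683 + $71,177 = $158,223 (over)
Nov 2017–Feb 2018: $978 + $12,683 + $71,177 + $70,867 = $155,705 (under)
Dec 2017–Mar 2018: $12,683 + $71,177 + $70,867 + $8,872 = $163,599 (over)
2 windows exceed the threshold.

2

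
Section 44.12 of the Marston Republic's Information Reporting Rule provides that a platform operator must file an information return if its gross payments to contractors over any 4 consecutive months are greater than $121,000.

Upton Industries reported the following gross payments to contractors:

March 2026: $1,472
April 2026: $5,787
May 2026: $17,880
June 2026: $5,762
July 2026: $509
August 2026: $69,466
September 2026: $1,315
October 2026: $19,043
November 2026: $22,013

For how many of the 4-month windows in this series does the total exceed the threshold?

March 2026–June 2026: $1,472 + $5,787 + $17,880 + $5,762 = $30,901 (under)
April 2026–July 2026: $5,787 + $17,880 + $5,762 + $509 = $29,938 (under)
May 2026–August 2026: $17,880 + $5,762 + $509 + $69,466 = $93,617 (under)
June 2026–September 2026: $5,762 + $509 + $69,466 + $1,315 = $77,052 (under)
July 2026–October 2026: $509 + $69,466 + $1,315 + $19,043 = $90,333 (under)
August 2026–November 2026: $69,466 + $1,315 + $19,043 + $22,013 = $111,837 (under)
0 windows exceed the threshold.

0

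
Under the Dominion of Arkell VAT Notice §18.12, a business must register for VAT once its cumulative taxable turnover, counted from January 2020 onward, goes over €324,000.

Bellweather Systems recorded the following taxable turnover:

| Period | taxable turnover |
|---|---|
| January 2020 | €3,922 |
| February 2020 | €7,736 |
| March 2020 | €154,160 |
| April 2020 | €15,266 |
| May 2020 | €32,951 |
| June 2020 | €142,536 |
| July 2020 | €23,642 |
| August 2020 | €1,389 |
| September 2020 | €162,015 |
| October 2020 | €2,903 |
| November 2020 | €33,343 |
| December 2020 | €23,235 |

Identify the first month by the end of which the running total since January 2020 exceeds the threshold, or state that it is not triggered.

June 2020

Through January 2020: €3,922
Through February 2020: €11,658
Through March 2020: €165,818
Through April 2020: €181,084
Through May 2020: €214,035
Through June 2020: €356,571 ← exceeds threshold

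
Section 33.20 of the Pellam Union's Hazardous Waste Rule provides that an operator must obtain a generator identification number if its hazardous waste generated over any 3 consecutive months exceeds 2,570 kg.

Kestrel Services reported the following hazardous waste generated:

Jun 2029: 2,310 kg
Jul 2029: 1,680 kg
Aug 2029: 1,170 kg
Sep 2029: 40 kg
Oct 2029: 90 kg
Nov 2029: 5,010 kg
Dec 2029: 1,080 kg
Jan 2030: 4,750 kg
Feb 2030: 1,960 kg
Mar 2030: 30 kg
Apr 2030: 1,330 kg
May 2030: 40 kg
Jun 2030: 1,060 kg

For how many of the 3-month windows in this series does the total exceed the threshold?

Jun 2029–Aug 2029: 2,310 kg + 1,680 kg + 1,170 kg = 5,160 kg (over)
Jul 2029–Sep 2029: 1,680 kg + 1,170 kg + 40 kg = 2,890 kg (over)
Aug 2029–Oct 2029: 1,170 kg + 40 kg + 90 kg = 1,300 kg (under)
Sep 2029–Nov 2029: 40 kg + 90 kg + 5,010 kg = 5,140 kg (over)
Oct 2029–Dec 2029: 90 kg + 5,010 kg + 1,080 kg = 6,180 kg (over)
Nov 2029–Jan 2030: 5,010 kg + 1,080 kg + 4,750 kg = 10,840 kg (over)
Dec 2029–Feb 2030: 1,080 kg + 4,750 kg + 1,960 kg = 7,790 kg (over)
Jan 2030–Mar 2030: 4,750 kg + 1,960 kg + 30 kg = 6,740 kg (over)
Feb 2030–Apr 2030: 1,960 kg + 30 kg + 1,330 kg = 3,320 kg (over)
Mar 2030–May 2030: 30 kg + 1,330 kg + 40 kg = 1,400 kg (under)
Apr 2030–Jun 2030: 1,330 kg + 40 kg + 1,060 kg = 2,430 kg (under)
8 windows exceed the threshold.

8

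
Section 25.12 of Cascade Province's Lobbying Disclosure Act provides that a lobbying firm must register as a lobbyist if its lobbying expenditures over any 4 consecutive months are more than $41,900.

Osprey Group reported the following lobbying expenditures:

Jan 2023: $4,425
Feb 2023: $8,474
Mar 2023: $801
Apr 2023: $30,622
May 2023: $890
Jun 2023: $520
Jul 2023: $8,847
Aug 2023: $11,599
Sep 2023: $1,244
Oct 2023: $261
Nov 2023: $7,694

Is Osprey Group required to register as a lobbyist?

Jan 2023–Apr 2023: $4,425 + $8,474 + $801 + $30,622 = $44,322 (over)
Feb 2023–May 2023: $8,474 + $801 + $30,622 + $890 = $40,787 (under)
Mar 2023–Jun 2023: $801 + $30,622 + $890 + $520 = $32,833 (under)
Apr 2023–Jul 2023: $30,622 + $890 + $520 + $8,847 = $40,879 (under)
May 2023–Aug 2023: $890 + $520 + $8,847 + $11,599 = $21,856 (under)
Jun 2023–Sep 2023: $520 + $8,847 + $11,599 + $1,244 = $22,210 (under)
Jul 2023–Oct 2023: $8,847 + $11,599 + $1,244 + $261 = $21,951 (under)
Aug 2023–Nov 2023: $11,599 + $1,244 + $261 + $7,694 = $20,798 (under)
At least one window exceeds $41,900.

Yes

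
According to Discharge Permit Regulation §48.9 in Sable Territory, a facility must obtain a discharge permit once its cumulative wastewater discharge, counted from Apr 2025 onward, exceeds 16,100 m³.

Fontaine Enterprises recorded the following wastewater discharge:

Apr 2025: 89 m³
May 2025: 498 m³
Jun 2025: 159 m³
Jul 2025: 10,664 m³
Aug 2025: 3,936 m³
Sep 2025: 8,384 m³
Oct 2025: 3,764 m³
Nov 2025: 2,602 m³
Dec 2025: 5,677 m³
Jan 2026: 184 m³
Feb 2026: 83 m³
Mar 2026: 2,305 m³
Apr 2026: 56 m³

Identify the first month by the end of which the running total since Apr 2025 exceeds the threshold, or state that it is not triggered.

Sep 2025

Through Apr 2025: 89 m³
Through May 2025: 587 m³
Through Jun 2025: 746 m³
Through Jul 2025: 11,410 m³
Through Aug 2025: 15,346 m³
Through Sep 2025: 23,730 m³ ← exceeds threshold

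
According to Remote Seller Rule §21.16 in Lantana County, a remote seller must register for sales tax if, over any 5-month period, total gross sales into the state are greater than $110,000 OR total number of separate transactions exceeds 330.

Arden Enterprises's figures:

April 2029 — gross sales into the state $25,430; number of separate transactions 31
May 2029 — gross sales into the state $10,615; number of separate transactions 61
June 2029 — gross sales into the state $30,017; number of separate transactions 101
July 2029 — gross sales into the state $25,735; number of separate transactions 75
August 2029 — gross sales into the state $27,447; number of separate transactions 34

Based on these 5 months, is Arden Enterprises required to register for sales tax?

Total gross sales into the state: $25,430 + $10,615 + $30,017 + $25,735 + $27,447 = $119,244 (> $110,000).
Total number of separate transactions: 31 + 61 + 101 + 75 + 34 = 302 (≤ 330).
The test is 'or': at least one threshold is exceeded.

Yes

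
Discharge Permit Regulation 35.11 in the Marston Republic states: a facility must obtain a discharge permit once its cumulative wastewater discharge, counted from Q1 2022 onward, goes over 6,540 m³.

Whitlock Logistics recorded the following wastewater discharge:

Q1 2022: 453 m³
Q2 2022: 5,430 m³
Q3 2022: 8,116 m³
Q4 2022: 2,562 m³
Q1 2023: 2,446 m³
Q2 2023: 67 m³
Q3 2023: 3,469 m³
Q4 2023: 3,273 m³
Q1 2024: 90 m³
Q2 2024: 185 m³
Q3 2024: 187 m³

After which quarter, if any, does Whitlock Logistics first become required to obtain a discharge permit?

Q3 2022

Through Q1 2022: 453 m³
Through Q2 2022: 5,883 m³
Through Q3 2022: 13,999 m³ ← exceeds threshold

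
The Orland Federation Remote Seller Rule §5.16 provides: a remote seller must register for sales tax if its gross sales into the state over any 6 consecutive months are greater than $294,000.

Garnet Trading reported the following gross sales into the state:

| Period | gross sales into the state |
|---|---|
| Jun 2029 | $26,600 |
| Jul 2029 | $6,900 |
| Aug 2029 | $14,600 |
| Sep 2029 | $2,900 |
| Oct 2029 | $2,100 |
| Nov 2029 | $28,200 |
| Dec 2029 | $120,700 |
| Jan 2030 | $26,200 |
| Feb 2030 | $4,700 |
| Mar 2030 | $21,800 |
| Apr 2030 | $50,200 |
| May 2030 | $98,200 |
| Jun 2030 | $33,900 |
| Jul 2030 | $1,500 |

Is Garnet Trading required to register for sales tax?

Jun 2029–Nov 2029: $26,600 + $6,900 + $14,600 + $2,900 + $2,100 + $28,200 = $81,300 (under)
Jul 2029–Dec 2029: $6,900 + $14,600 + $2,900 + $2,100 + $28,200 + $120,700 = $175,400 (under)
Aug 2029–Jan 2030: $14,600 + $2,900 + $2,100 + $28,200 + $120,700 + $26,200 = $194,700 (under)
Sep 2029–Feb 2030: $2,900 + $2,100 + $28,200 + $120,700 + $26,200 + $4,700 = $184,800 (under)
Oct 2029–Mar 2030: $2,100 + $28,200 + $120,700 + $26,200 + $4,700 + $21,800 = $203,700 (under)
Nov 2029–Apr 2030: $28,200 + $120,700 + $26,200 + $4,700 + $21,800 + $50,200 = $251,800 (under)
Dec 2029–May 2030: $120,700 + $26,200 + $4,700 + $21,800 + $50,200 + $98,200 = $321,800 (over)
Jan 2030–Jun 2030: $26,200 + $4,700 + $21,800 + $50,200 + $98,200 + $33,900 = $235,000 (under)
Feb 2030–Jul 2030: $4,700 + $21,800 + $50,200 + $98,200 + $33,900 + $1,500 = $210,300 (under)
At least one window exceeds $294,000.

Yes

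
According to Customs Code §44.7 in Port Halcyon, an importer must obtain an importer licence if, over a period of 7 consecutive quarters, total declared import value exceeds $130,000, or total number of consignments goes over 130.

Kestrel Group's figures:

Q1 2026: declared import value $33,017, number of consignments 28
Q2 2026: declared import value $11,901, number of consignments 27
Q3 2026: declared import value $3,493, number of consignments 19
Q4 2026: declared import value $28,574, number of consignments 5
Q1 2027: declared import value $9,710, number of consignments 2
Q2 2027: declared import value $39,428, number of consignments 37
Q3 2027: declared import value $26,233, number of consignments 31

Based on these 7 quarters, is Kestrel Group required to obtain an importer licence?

Total declared import value: $33,017 + $11,901 + $3,493 + $28,574 + $9,710 + $39,428 + $26,233 = $152,356 (> $130,000).
Total number of consignments: 28 + 27 + 19 + 5 + 2 + 37 + 31 = 149 (> 130).
The test is 'or': at least one threshold is exceeded.

Yes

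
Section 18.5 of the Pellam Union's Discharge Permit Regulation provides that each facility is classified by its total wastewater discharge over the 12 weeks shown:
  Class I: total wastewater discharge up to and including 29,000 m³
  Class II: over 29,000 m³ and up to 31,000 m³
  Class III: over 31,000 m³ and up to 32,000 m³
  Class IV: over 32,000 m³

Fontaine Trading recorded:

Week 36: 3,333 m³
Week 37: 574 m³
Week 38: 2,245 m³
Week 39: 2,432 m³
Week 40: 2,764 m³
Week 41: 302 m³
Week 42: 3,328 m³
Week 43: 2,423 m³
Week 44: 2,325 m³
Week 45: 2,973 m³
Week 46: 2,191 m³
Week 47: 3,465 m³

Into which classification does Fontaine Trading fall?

Class I

Total wastewater discharge: 3,333 m³ + 574 m³ + 2,245 m³ + 2,432 m³ + 2,764 m³ + 302 m³ + 3,328 m³ + 2,423 m³ + 2,325 m³ + 2,973 m³ + 2,191 m³ + 3,465 m³ = 28,355 m³.
28,355 m³ ≤ 29,000 m³, so Class I applies.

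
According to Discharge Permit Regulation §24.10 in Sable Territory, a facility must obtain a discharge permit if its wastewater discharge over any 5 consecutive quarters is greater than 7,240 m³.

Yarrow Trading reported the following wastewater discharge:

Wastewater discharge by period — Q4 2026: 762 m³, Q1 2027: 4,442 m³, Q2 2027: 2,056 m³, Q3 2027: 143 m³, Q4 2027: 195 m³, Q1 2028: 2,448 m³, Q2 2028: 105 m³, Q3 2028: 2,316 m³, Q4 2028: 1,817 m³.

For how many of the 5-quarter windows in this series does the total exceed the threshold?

2

Q4 2026–Q4 2027: 762 m³ + 4,442 m³ + 2,056 m³ + 143 m³ + 195 m³ = 7,598 m³ (over)
Q1 2027–Q1 2028: 4,442 m³ + 2,056 m³ + 143 m³ + 195 m³ + 2,448 m³ = 9,284 m³ (over)
Q2 2027–Q2 2028: 2,056 m³ + 143 m³ + 195 m³ + 2,448 m³ + 105 m³ = 4,947 m³ (under)
Q3 2027–Q3 2028: 143 m³ + 195 m³ + 2,448 m³ + 105 m³ + 2,316 m³ = 5,207 m³ (under)
Q4 2027–Q4 2028: 195 m³ + 2,448 m³ + 105 m³ + 2,316 m³ + 1,817 m³ = 6,881 m³ (under)
2 windows exceed the threshold.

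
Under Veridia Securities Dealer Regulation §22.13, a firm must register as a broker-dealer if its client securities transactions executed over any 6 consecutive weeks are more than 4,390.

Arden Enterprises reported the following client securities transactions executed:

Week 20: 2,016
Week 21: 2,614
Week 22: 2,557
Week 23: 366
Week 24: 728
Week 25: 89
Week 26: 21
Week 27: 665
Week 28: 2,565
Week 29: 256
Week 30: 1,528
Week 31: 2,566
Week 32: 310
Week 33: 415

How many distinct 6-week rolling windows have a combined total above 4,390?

8

Week 20–Week 25: 2,016 + 2,614 + 2,557 + 366 + 728 + 89 = 8,370 (over)
Week 21–Week 26: 2,614 + 2,557 + 366 + 728 + 89 + 21 = 6,375 (over)
Week 22–Week 27: 2,557 + 366 + 728 + 89 + 21 + 665 = 4,426 (over)
Week 23–Week 28: 366 + 728 + 89 + 21 + 665 + 2,565 = 4,434 (over)
Week 24–Week 29: 728 + 89 + 21 + 665 + 2,565 + 256 = 4,324 (under)
Week 25–Week 30: 89 + 21 + 665 + 2,565 + 256 + 1,528 = 5,124 (over)
Week 26–Week 31: 21 + 665 + 2,565 + 256 + 1,528 + 2,566 = 7,601 (over)
Week 27–Week 32: 665 + 2,565 + 256 + 1,528 + 2,566 + 310 = 7,890 (over)
Week 28–Week 33: 2,565 + 256 + 1,528 + 2,566 + 310 + 415 = 7,640 (over)
8 windows exceed the threshold.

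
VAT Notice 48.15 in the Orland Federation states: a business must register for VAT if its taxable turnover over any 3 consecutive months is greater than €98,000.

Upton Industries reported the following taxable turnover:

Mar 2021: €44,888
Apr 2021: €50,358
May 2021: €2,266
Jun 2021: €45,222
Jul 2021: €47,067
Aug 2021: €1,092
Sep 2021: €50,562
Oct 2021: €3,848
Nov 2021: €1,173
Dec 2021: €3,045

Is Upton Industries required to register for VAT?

Yes

Mar 2021–May 2021: €44,888 + €50,358 + €2,266 = €97,512 (under)
Apr 2021–Jun 2021: €50,358 + €2,266 + €45,222 = €97,846 (under)
May 2021–Jul 2021: €2,266 + €45,222 + €47,067 = €94,555 (under)
Jun 2021–Aug 2021: €45,222 + €47,067 + €1,092 = €93,381 (under)
Jul 2021–Sep 2021: €47,067 + €1,092 + €50,562 = €98,721 (over)
Aug 2021–Oct 2021: €1,092 + €50,562 + €3,848 = €55,502 (under)
Sep 2021–Nov 2021: €50,562 + €3,848 + €1,173 = €55,583 (under)
Oct 2021–Dec 2021: €3,848 + €1,173 + €3,045 = €8,066 (under)
At least one window exceeds €98,000.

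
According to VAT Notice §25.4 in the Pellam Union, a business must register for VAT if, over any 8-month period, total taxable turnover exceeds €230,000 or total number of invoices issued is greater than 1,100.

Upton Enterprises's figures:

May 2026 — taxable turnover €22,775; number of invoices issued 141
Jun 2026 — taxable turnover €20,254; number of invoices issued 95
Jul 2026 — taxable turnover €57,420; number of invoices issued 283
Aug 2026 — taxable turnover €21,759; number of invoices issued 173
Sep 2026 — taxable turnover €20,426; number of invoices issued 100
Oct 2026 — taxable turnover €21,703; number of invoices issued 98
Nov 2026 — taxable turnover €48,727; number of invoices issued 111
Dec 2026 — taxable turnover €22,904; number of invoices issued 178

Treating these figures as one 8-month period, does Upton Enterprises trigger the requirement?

Total taxable turnover: €22,775 + €20,254 + €57,420 + €21,759 + €20,426 + €21,703 + €48,727 + €22,904 = €235,968 (> €230,000).
Total number of invoices issued: 141 + 95 + 283 + 173 + 100 + 98 + 111 + 178 = 1,179 (> 1,100).
The test is 'or': at least one threshold is exceeded.

Yes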